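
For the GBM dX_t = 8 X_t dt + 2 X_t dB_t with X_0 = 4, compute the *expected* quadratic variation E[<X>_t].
E[<X>_t] = 16*exp(20*t)/5 - 16/5

<X>_t = int_0^t (2 * X_s)^2 ds. Taking expectation inside the integral: E[<X>_t] = 2^2 * int_0^t E[X_s^2] ds. For GBM, E[X_s^2] = x_0^2 * exp((2 mu + sigma^2) s). Integrating:
  E[<X>_t] = 2^2 * 4^2 * (exp((2*8 + 2^2) t) - 1) / (2*8 + 2^2)
           = 2^2 * 4^2 * (exp(20 t) - 1) / 20 = 16*exp(20*t)/5 - 16/5.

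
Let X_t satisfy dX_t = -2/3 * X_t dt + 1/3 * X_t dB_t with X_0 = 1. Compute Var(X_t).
Var(X_t) = (exp(t/9) - 1)*exp(-4*t/3)

For GBM dX = mu X dt + sigma X dB with X_0 = x_0, apply Itô to Y = log X: dY = (mu - sigma^2/2) dt + sigma dB, so Y_t = log(x_0) + (mu - sigma^2/2) t + sigma B_t and hence X_t = x_0 * exp((mu - sigma^2/2) t + sigma B_t).
With mu = -2/3, sigma = 1/3, x_0 = 1, this gives:
  X_t = 1 * exp((-13/18) * t + (1/3) * B_t).
Since sigma*B_t ~ Normal(0, sigma^2 t), E[exp(sigma*B_t)] = exp(sigma^2 t / 2); so E[X_t] = x_0 * exp((mu - sigma^2/2) t) * exp(sigma^2 t / 2) = x_0 * exp(mu t) = exp(-2*t/3).
Var(X_t) = E[X_t^2] - (E[X_t])^2 = x_0^2 * exp(2 mu t) * (exp(sigma^2 t) - 1) = (exp(t/9) - 1)*exp(-4*t/3).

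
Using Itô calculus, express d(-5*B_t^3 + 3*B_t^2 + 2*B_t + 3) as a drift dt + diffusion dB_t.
d(-5*B_t^3 + 3*B_t^2 + 2*B_t + 3) = (3 - 15*B_t) dt + (-15*B_t^2 + 6*B_t + 2) dB_t

Itô's formula for f(B_t) gives d f(B_t) = f'(B_t) dB_t + (1/2) f''(B_t) dt. Compute derivatives of f(x) = -5*x^3 + 3*x^2 + 2*x + 3:
  f'(x)  = -15*x^2 + 6*x + 2
  f''(x) = 6 - 30*x
Substitute x = B_t and multiply the f'' term by 1/2:
  drift     = (1/2) * (6 - 30*x) evaluated at B_t = 3 - 15*B_t
  diffusion = (-15*x^2 + 6*x + 2) evaluated at B_t = -15*B_t^2 + 6*B_t + 2
Therefore d(-5*B_t^3 + 3*B_t^2 + 2*B_t + 3) = (3 - 15*B_t) dt + (-15*B_t^2 + 6*B_t + 2) dB_t.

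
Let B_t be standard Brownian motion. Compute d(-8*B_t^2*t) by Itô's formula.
d(-8*B_t^2*t) = (-8*B_t^2 - 8*t) dt + (-16*B_t*t) dB_t

Itô's formula for f(t, x): d f(t, B_t) = (f_t + (1/2) f_xx) dt + f_x dB_t. Compute partials of f(t, x) = -8*t*x^2:
  f_t(t,x)  = -8*x^2
  f_x(t,x)  = -16*t*x
  f_xx(t,x) = -16*t
Assemble drift = f_t + (1/2) f_xx = -8*t - 8*x^2 and diffusion = f_x = -16*t*x. Substituting x = B_t:
  d(-8*B_t^2*t) = (-8*B_t^2 - 8*t) dt + (-16*B_t*t) dB_t.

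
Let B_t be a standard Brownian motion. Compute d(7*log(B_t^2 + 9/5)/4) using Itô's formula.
d(7*log(B_t^2 + 9/5)/4) = (35*(9 - 5*B_t^2)/(4*(5*B_t^2 + 9)^2)) dt + (35*B_t/(2*(5*B_t^2 + 9))) dB_t

Itô's formula for f(B_t) gives d f(B_t) = f'(B_t) dB_t + (1/2) f''(B_t) dt. Compute derivatives of f(x) = 7*log(x^2 + 9/5)/4:
  f'(x)  = 35*x/(2*(5*x^2 + 9))
  f''(x) = 35*(9 - 5*x^2)/(2*(5*x^2 + 9)^2)
Substitute x = B_t and multiply the f'' term by 1/2:
  drift     = (1/2) * (35*(9 - 5*x^2)/(2*(5*x^2 + 9)^2)) evaluated at B_t = 35*(9 - 5*B_t^2)/(4*(5*B_t^2 + 9)^2)
  diffusion = (35*x/(2*(5*x^2 + 9))) evaluated at B_t = 35*B_t/(2*(5*B_t^2 + 9))
Therefore d(7*log(B_t^2 + 9/5)/4) = (35*(9 - 5*B_t^2)/(4*(5*B_t^2 + 9)^2)) dt + (35*B_t/(2*(5*B_t^2 + 9))) dB_t.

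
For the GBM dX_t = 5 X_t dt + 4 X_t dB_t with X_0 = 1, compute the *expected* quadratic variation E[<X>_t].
E[<X>_t] = 8*exp(26*t)/13 - 8/13

<X>_t = int_0^t (4 * X_s)^2 ds. Taking expectation inside the integral: E[<X>_t] = 4^2 * int_0^t E[X_s^2] ds. For GBM, E[X_s^2] = x_0^2 * exp((2 mu + sigma^2) s). Integrating:
  E[<X>_t] = 4^2 * 1^2 * (exp((2*5 + 4^2) t) - 1) / (2*5 + 4^2)
           = 4^2 * 1^2 * (exp(26 t) - 1) / 26 = 8*exp(26*t)/13 - 8/13.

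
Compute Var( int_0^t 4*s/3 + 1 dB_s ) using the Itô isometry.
Var = t*(16*t^2 + 36*t + 27)/27

The Itô integral of a deterministic integrand f(s) has mean 0 because each increment f(s) * (B_{s+ds} - B_s) has mean 0. By the Itô isometry:
  Var( int_0^t f(s) dB_s ) = E[ (int_0^t f(s) dB_s)^2 ] = int_0^t f(s)^2 ds.
Here f(s) = 4*s/3 + 1, so f(s)^2 = (4*s + 3)^2/9. Integrate:
  int_0^t ((4*s + 3)^2/9) ds = t*(16*t^2 + 36*t + 27)/27.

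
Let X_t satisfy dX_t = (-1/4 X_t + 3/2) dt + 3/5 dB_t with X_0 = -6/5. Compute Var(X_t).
Var(X_t) = 18/25 - 18*exp(-t/2)/25

The variance V(t) = Var(X_t) satisfies V'(t) = 2 a V(t) + c^2 with V(0) = 0 (drift coefficient is linear in X, diffusion is constant). With a = -1/4, c = 3/5, the solution is
  V(t) = (c^2 / (2 a)) * (exp(2 a t) - 1)
       = ((3/5)^2 / (2*(-1/4))) * (exp((-1/2) t) - 1)
       = 18/25 - 18*exp(-t/2)/25.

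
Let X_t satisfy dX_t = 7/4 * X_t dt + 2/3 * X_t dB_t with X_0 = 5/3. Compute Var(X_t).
Var(X_t) = 25*(exp(4*t/9) - 1)*exp(7*t/2)/9

For GBM dX = mu X dt + sigma X dB with X_0 = x_0, apply Itô to Y = log X: dY = (mu - sigma^2/2) dt + sigma dB, so Y_t = log(x_0) + (mu - sigma^2/2) t + sigma B_t and hence X_t = x_0 * exp((mu - sigma^2/2) t + sigma B_t).
With mu = 7/4, sigma = 2/3, x_0 = 5/3, this gives:
  X_t = 5/3 * exp((55/36) * t + (2/3) * B_t).
Since sigma*B_t ~ Normal(0, sigma^2 t), E[exp(sigma*B_t)] = exp(sigma^2 t / 2); so E[X_t] = x_0 * exp((mu - sigma^2/2) t) * exp(sigma^2 t / 2) = x_0 * exp(mu t) = 5*exp(7*t/4)/3.
Var(X_t) = E[X_t^2] - (E[X_t])^2 = x_0^2 * exp(2 mu t) * (exp(sigma^2 t) - 1) = 25*(exp(4*t/9) - 1)*exp(7*t/2)/9.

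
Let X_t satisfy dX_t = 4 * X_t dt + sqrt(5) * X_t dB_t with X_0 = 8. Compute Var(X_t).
Var(X_t) = 64*(exp(5*t) - 1)*exp(8*t)

For GBM dX = mu X dt + sigma X dB with X_0 = x_0, apply Itô to Y = log X: dY = (mu - sigma^2/2) dt + sigma dB, so Y_t = log(x_0) + (mu - sigma^2/2) t + sigma B_t and hence X_t = x_0 * exp((mu - sigma^2/2) t + sigma B_t).
With mu = 4, sigma = sqrt(5), x_0 = 8, this gives:
  X_t = 8 * exp((3/2) * t + (sqrt(5)) * B_t).
Since sigma*B_t ~ Normal(0, sigma^2 t), E[exp(sigma*B_t)] = exp(sigma^2 t / 2); so E[X_t] = x_0 * exp((mu - sigma^2/2) t) * exp(sigma^2 t / 2) = x_0 * exp(mu t) = 8*exp(4*t).
Var(X_t) = E[X_t^2] - (E[X_t])^2 = x_0^2 * exp(2 mu t) * (exp(sigma^2 t) - 1) = 64*(exp(5*t) - 1)*exp(8*t).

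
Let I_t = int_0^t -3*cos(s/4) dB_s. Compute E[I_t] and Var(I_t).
E[I_t] = 0; Var(I_t) = 9*t/2 + 9*sin(t/2)

The Itô integral of a deterministic integrand f(s) has mean 0 because each increment f(s) * (B_{s+ds} - B_s) has mean 0. By the Itô isometry:
  Var( int_0^t f(s) dB_s ) = E[ (int_0^t f(s) dB_s)^2 ] = int_0^t f(s)^2 ds.
Here f(s) = -3*cos(s/4), so f(s)^2 = 9*cos(s/4)^2. Integrate:
  int_0^t (9*cos(s/4)^2) ds = 9*t/2 + 9*sin(t/2).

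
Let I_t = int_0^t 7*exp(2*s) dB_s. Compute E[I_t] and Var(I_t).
E[I_t] = 0; Var(I_t) = 49*exp(4*t)/4 - 49/4

The Itô integral of a deterministic integrand f(s) has mean 0 because each increment f(s) * (B_{s+ds} - B_s) has mean 0. By the Itô isometry:
  Var( int_0^t f(s) dB_s ) = E[ (int_0^t f(s) dB_s)^2 ] = int_0^t f(s)^2 ds.
Here f(s) = 7*exp(2*s), so f(s)^2 = 49*exp(4*s). Integrate:
  int_0^t (49*exp(4*s)) ds = 49*exp(4*t)/4 - 49/4.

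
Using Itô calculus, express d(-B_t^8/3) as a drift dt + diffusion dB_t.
d(-B_t^8/3) = (-28*B_t^6/3) dt + (-8*B_t^7/3) dB_t

Itô's formula for f(B_t) gives d f(B_t) = f'(B_t) dB_t + (1/2) f''(B_t) dt. Compute derivatives of f(x) = -x^8/3:
  f'(x)  = -8*x^7/3
  f''(x) = -56*x^6/3
Substitute x = B_t and multiply the f'' term by 1/2:
  drift     = (1/2) * (-56*x^6/3) evaluated at B_t = -28*B_t^6/3
  diffusion = (-8*x^7/3) evaluated at B_t = -8*B_t^7/3
Therefore d(-B_t^8/3) = (-28*B_t^6/3) dt + (-8*B_t^7/3) dB_t.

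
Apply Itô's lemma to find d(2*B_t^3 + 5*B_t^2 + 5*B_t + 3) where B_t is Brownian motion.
d(2*B_t^3 + 5*B_t^2 + 5*B_t + 3) = (6*B_t + 5) dt + (6*B_t^2 + 10*B_t + 5) dB_t

Itô's formula for f(B_t) gives d f(B_t) = f'(B_t) dB_t + (1/2) f''(B_t) dt. Compute derivatives of f(x) = 2*x^3 + 5*x^2 + 5*x + 3:
  f'(x)  = 6*x^2 + 10*x + 5
  f''(x) = 12*x + 10
Substitute x = B_t and multiply the f'' term by 1/2:
  drift     = (1/2) * (12*x + 10) evaluated at B_t = 6*B_t + 5
  diffusion = (6*x^2 + 10*x + 5) evaluated at B_t = 6*B_t^2 + 10*B_t + 5
Therefore d(2*B_t^3 + 5*B_t^2 + 5*B_t + 3) = (6*B_t + 5) dt + (6*B_t^2 + 10*B_t + 5) dB_t.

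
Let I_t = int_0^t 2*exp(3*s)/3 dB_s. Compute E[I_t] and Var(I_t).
E[I_t] = 0; Var(I_t) = 2*exp(6*t)/27 - 2/27

The Itô integral of a deterministic integrand f(s) has mean 0 because each increment f(s) * (B_{s+ds} - B_s) has mean 0. By the Itô isometry:
  Var( int_0^t f(s) dB_s ) = E[ (int_0^t f(s) dB_s)^2 ] = int_0^t f(s)^2 ds.
Here f(s) = 2*exp(3*s)/3, so f(s)^2 = 4*exp(6*s)/9. Integrate:
  int_0^t (4*exp(6*s)/9) ds = 2*exp(6*t)/27 - 2/27.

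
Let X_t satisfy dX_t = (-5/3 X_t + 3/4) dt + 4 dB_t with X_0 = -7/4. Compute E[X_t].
E[X_t] = 9/20 - 11*exp(-5*t/3)/5

Taking expectations and using E[dB_t] = 0, the mean m(t) = E[X_t] satisfies the ODE m'(t) = a m(t) + b with m(0) = x_0. With a = -5/3, b = 3/4, x_0 = -7/4, the solution is
  m(t) = x_0 * exp(a t) + (b/a) * (exp(a t) - 1)
       = (-7/4) * exp((-5/3) t) + ((3/4)/(-5/3)) * (exp((-5/3) t) - 1)
       = 9/20 - 11*exp(-5*t/3)/5.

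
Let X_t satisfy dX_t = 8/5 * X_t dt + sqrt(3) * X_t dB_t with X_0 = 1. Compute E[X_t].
E[X_t] = exp(8*t/5)

For GBM dX = mu X dt + sigma X dB with X_0 = x_0, apply Itô to Y = log X: dY = (mu - sigma^2/2) dt + sigma dB, so Y_t = log(x_0) + (mu - sigma^2/2) t + sigma B_t and hence X_t = x_0 * exp((mu - sigma^2/2) t + sigma B_t).
With mu = 8/5, sigma = sqrt(3), x_0 = 1, this gives:
  X_t = 1 * exp((1/10) * t + (sqrt(3)) * B_t).
Since sigma*B_t ~ Normal(0, sigma^2 t), E[exp(sigma*B_t)] = exp(sigma^2 t / 2); so E[X_t] = x_0 * exp((mu - sigma^2/2) t) * exp(sigma^2 t / 2) = x_0 * exp(mu t) = exp(8*t/5).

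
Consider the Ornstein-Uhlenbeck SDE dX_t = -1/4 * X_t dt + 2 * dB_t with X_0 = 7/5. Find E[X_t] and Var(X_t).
E[X_t] = 7*exp(-t/4)/5; Var(X_t) = 8 - 8*exp(-t/2)

The OU SDE dX = -theta X dt + sigma dB admits the integrating factor exp(theta t): d(exp(theta t) X_t) = sigma exp(theta t) dB_t. Integrating from 0 to t:
  X_t = x_0 * exp(-theta t) + sigma * int_0^t exp(-theta (t-s)) dB_s.
The Itô integral has mean 0 and (by the Itô isometry) variance sigma^2 * int_0^t exp(-2 theta (t - s)) ds = sigma^2 * (1 - exp(-2 theta t)) / (2 theta).
With theta = 1/4, sigma = 2, x_0 = 7/5:
  E[X_t] = 7/5 * exp(-1/4 t) = 7*exp(-t/4)/5
  Var(X_t) = (2)^2 * (1 - exp(-2*1/4 t)) / (2 * 1/4) = 8 - 8*exp(-t/2).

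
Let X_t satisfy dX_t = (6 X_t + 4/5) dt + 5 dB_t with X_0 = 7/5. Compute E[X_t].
E[X_t] = 23*exp(6*t)/15 - 2/15

Taking expectations and using E[dB_t] = 0, the mean m(t) = E[X_t] satisfies the ODE m'(t) = a m(t) + b with m(0) = x_0. With a = 6, b = 4/5, x_0 = 7/5, the solution is
  m(t) = x_0 * exp(a t) + (b/a) * (exp(a t) - 1)
       = (7/5) * exp(6 t) + ((4/5)/6) * (exp(6 t) - 1)
       = 23*exp(6*t)/15 - 2/15.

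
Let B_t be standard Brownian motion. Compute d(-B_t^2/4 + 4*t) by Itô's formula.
d(-B_t^2/4 + 4*t) = (15/4) dt + (-B_t/2) dB_t

Itô's formula for f(t, x): d f(t, B_t) = (f_t + (1/2) f_xx) dt + f_x dB_t. Compute partials of f(t, x) = 4*t - x^2/4:
  f_t(t,x)  = 4
  f_x(t,x)  = -x/2
  f_xx(t,x) = -1/2
Assemble drift = f_t + (1/2) f_xx = 15/4 and diffusion = f_x = -x/2. Substituting x = B_t:
  d(-B_t^2/4 + 4*t) = (15/4) dt + (-B_t/2) dB_t.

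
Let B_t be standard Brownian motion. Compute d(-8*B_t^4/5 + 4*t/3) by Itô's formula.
d(-8*B_t^4/5 + 4*t/3) = (4/3 - 48*B_t^2/5) dt + (-32*B_t^3/5) dB_t

Itô's formula for f(t, x): d f(t, B_t) = (f_t + (1/2) f_xx) dt + f_x dB_t. Compute partials of f(t, x) = 4*t/3 - 8*x^4/5:
  f_t(t,x)  = 4/3
  f_x(t,x)  = -32*x^3/5
  f_xx(t,x) = -96*x^2/5
Assemble drift = f_t + (1/2) f_xx = 4/3 - 48*x^2/5 and diffusion = f_x = -32*x^3/5. Substituting x = B_t:
  d(-8*B_t^4/5 + 4*t/3) = (4/3 - 48*B_t^2/5) dt + (-32*B_t^3/5) dB_t.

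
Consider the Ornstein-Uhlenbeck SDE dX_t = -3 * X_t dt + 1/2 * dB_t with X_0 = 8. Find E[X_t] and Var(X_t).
E[X_t] = 8*exp(-3*t); Var(X_t) = 1/24 - exp(-6*t)/24

The OU SDE dX = -theta X dt + sigma dB admits the integrating factor exp(theta t): d(exp(theta t) X_t) = sigma exp(theta t) dB_t. Integrating from 0 to t:
  X_t = x_0 * exp(-theta t) + sigma * int_0^t exp(-theta (t-s)) dB_s.
The Itô integral has mean 0 and (by the Itô isometry) variance sigma^2 * int_0^t exp(-2 theta (t - s)) ds = sigma^2 * (1 - exp(-2 theta t)) / (2 theta).
With theta = 3, sigma = 1/2, x_0 = 8:
  E[X_t] = 8 * exp(-3 t) = 8*exp(-3*t)
  Var(X_t) = (1/2)^2 * (1 - exp(-2*3 t)) / (2 * 3) = 1/24 - exp(-6*t)/24.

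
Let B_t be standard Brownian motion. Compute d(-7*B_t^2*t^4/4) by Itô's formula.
d(-7*B_t^2*t^4/4) = (7*t^3*(-4*B_t^2 - t)/4) dt + (-7*B_t*t^4/2) dB_t

Itô's formula for f(t, x): d f(t, B_t) = (f_t + (1/2) f_xx) dt + f_x dB_t. Compute partials of f(t, x) = -7*t^4*x^2/4:
  f_t(t,x)  = -7*t^3*x^2
  f_x(t,x)  = -7*t^4*x/2
  f_xx(t,x) = -7*t^4/2
Assemble drift = f_t + (1/2) f_xx = 7*t^3*(-t - 4*x^2)/4 and diffusion = f_x = -7*t^4*x/2. Substituting x = B_t:
  d(-7*B_t^2*t^4/4) = (7*t^3*(-4*B_t^2 - t)/4) dt + (-7*B_t*t^4/2) dB_t.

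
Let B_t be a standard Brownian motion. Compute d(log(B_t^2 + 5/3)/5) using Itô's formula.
d(log(B_t^2 + 5/3)/5) = (3*(5 - 3*B_t^2)/(5*(3*B_t^2 + 5)^2)) dt + (6*B_t/(5*(3*B_t^2 + 5))) dB_t

Itô's formula for f(B_t) gives d f(B_t) = f'(B_t) dB_t + (1/2) f''(B_t) dt. Compute derivatives of f(x) = log(x^2 + 5/3)/5:
  f'(x)  = 6*x/(5*(3*x^2 + 5))
  f''(x) = 6*(5 - 3*x^2)/(5*(3*x^2 + 5)^2)
Substitute x = B_t and multiply the f'' term by 1/2:
  drift     = (1/2) * (6*(5 - 3*x^2)/(5*(3*x^2 + 5)^2)) evaluated at B_t = 3*(5 - 3*B_t^2)/(5*(3*B_t^2 + 5)^2)
  diffusion = (6*x/(5*(3*x^2 + 5))) evaluated at B_t = 6*B_t/(5*(3*B_t^2 + 5))
Therefore d(log(B_t^2 + 5/3)/5) = (3*(5 - 3*B_t^2)/(5*(3*B_t^2 + 5)^2)) dt + (6*B_t/(5*(3*B_t^2 + 5))) dB_t.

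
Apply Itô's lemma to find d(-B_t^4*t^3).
d(-B_t^4*t^3) = (3*B_t^2*t^2*(-B_t^2 - 2*t)) dt + (-4*B_t^3*t^3) dB_t

Itô's formula for f(t, x): d f(t, B_t) = (f_t + (1/2) f_xx) dt + f_x dB_t. Compute partials of f(t, x) = -t^3*x^4:
  f_t(t,x)  = -3*t^2*x^4
  f_x(t,x)  = -4*t^3*x^3
  f_xx(t,x) = -12*t^3*x^2
Assemble drift = f_t + (1/2) f_xx = 3*t^2*x^2*(-2*t - x^2) and diffusion = f_x = -4*t^3*x^3. Substituting x = B_t:
  d(-B_t^4*t^3) = (3*B_t^2*t^2*(-B_t^2 - 2*t)) dt + (-4*B_t^3*t^3) dB_t.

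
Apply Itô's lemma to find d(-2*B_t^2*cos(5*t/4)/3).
d(-2*B_t^2*cos(5*t/4)/3) = (5*B_t^2*sin(5*t/4)/6 - 2*cos(5*t/4)/3) dt + (-4*B_t*cos(5*t/4)/3) dB_t

Itô's formula for f(t, x): d f(t, B_t) = (f_t + (1/2) f_xx) dt + f_x dB_t. Compute partials of f(t, x) = -2*x^2*cos(5*t/4)/3:
  f_t(t,x)  = 5*x^2*sin(5*t/4)/6
  f_x(t,x)  = -4*x*cos(5*t/4)/3
  f_xx(t,x) = -4*cos(5*t/4)/3
Assemble drift = f_t + (1/2) f_xx = 5*x^2*sin(5*t/4)/6 - 2*cos(5*t/4)/3 and diffusion = f_x = -4*x*cos(5*t/4)/3. Substituting x = B_t:
  d(-2*B_t^2*cos(5*t/4)/3) = (5*B_t^2*sin(5*t/4)/6 - 2*cos(5*t/4)/3) dt + (-4*B_t*cos(5*t/4)/3) dB_t.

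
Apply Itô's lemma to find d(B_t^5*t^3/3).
d(B_t^5*t^3/3) = (B_t^3*t^2*(B_t^2 + 10*t/3)) dt + (5*B_t^4*t^3/3) dB_t

Itô's formula for f(t, x): d f(t, B_t) = (f_t + (1/2) f_xx) dt + f_x dB_t. Compute partials of f(t, x) = t^3*x^5/3:
  f_t(t,x)  = t^2*x^5
  f_x(t,x)  = 5*t^3*x^4/3
  f_xx(t,x) = 20*t^3*x^3/3
Assemble drift = f_t + (1/2) f_xx = t^2*x^3*(10*t/3 + x^2) and diffusion = f_x = 5*t^3*x^4/3. Substituting x = B_t:
  d(B_t^5*t^3/3) = (B_t^3*t^2*(B_t^2 + 10*t/3)) dt + (5*B_t^4*t^3/3) dB_t.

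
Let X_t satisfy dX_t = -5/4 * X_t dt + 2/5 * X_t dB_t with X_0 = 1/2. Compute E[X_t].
E[X_t] = exp(-5*t/4)/2

For GBM dX = mu X dt + sigma X dB with X_0 = x_0, apply Itô to Y = log X: dY = (mu - sigma^2/2) dt + sigma dB, so Y_t = log(x_0) + (mu - sigma^2/2) t + sigma B_t and hence X_t = x_0 * exp((mu - sigma^2/2) t + sigma B_t).
With mu = -5/4, sigma = 2/5, x_0 = 1/2, this gives:
  X_t = 1/2 * exp((-133/100) * t + (2/5) * B_t).
Since sigma*B_t ~ Normal(0, sigma^2 t), E[exp(sigma*B_t)] = exp(sigma^2 t / 2); so E[X_t] = x_0 * exp((mu - sigma^2/2) t) * exp(sigma^2 t / 2) = x_0 * exp(mu t) = exp(-5*t/4)/2.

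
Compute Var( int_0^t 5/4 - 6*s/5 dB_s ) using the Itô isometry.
Var = t*(192*t^2 - 600*t + 625)/400

The Itô integral of a deterministic integrand f(s) has mean 0 because each increment f(s) * (B_{s+ds} - B_s) has mean 0. By the Itô isometry:
  Var( int_0^t f(s) dB_s ) = E[ (int_0^t f(s) dB_s)^2 ] = int_0^t f(s)^2 ds.
Here f(s) = 5/4 - 6*s/5, so f(s)^2 = (24*s - 25)^2/400. Integrate:
  int_0^t ((24*s - 25)^2/400) ds = t*(192*t^2 - 600*t + 625)/400.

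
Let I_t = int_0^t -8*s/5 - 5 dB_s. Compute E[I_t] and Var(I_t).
E[I_t] = 0; Var(I_t) = t*(64*t^2 + 600*t + 1875)/75

The Itô integral of a deterministic integrand f(s) has mean 0 because each increment f(s) * (B_{s+ds} - B_s) has mean 0. By the Itô isometry:
  Var( int_0^t f(s) dB_s ) = E[ (int_0^t f(s) dB_s)^2 ] = int_0^t f(s)^2 ds.
Here f(s) = -8*s/5 - 5, so f(s)^2 = (8*s + 25)^2/25. Integrate:
  int_0^t ((8*s + 25)^2/25) ds = t*(64*t^2 + 600*t + 1875)/75.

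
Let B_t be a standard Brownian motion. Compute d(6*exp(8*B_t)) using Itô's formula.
d(6*exp(8*B_t)) = (192*exp(8*B_t)) dt + (48*exp(8*B_t)) dB_t

Itô's formula for f(B_t) gives d f(B_t) = f'(B_t) dB_t + (1/2) f''(B_t) dt. Compute derivatives of f(x) = 6*exp(8*x):
  f'(x)  = 48*exp(8*x)
  f''(x) = 384*exp(8*x)
Substitute x = B_t and multiply the f'' term by 1/2:
  drift     = (1/2) * (384*exp(8*x)) evaluated at B_t = 192*exp(8*B_t)
  diffusion = (48*exp(8*x)) evaluated at B_t = 48*exp(8*B_t)
Therefore d(6*exp(8*B_t)) = (192*exp(8*B_t)) dt + (48*exp(8*B_t)) dB_t.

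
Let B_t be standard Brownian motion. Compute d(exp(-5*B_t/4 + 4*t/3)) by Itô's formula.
d(exp(-5*B_t/4 + 4*t/3)) = (203*exp(-5*B_t/4 + 4*t/3)/96) dt + (-5*exp(-5*B_t/4 + 4*t/3)/4) dB_t

Itô's formula for f(t, x): d f(t, B_t) = (f_t + (1/2) f_xx) dt + f_x dB_t. Compute partials of f(t, x) = exp(4*t/3 - 5*x/4):
  f_t(t,x)  = 4*exp(4*t/3 - 5*x/4)/3
  f_x(t,x)  = -5*exp(4*t/3 - 5*x/4)/4
  f_xx(t,x) = 25*exp(4*t/3 - 5*x/4)/16
Assemble drift = f_t + (1/2) f_xx = 203*exp(4*t/3 - 5*x/4)/96 and diffusion = f_x = -5*exp(4*t/3 - 5*x/4)/4. Substituting x = B_t:
  d(exp(-5*B_t/4 + 4*t/3)) = (203*exp(-5*B_t/4 + 4*t/3)/96) dt + (-5*exp(-5*B_t/4 + 4*t/3)/4) dB_t.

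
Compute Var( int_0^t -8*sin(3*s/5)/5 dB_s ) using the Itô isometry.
Var = 32*t/25 - 16*sin(6*t/5)/15

The Itô integral of a deterministic integrand f(s) has mean 0 because each increment f(s) * (B_{s+ds} - B_s) has mean 0. By the Itô isometry:
  Var( int_0^t f(s) dB_s ) = E[ (int_0^t f(s) dB_s)^2 ] = int_0^t f(s)^2 ds.
Here f(s) = -8*sin(3*s/5)/5, so f(s)^2 = 64*sin(3*s/5)^2/25. Integrate:
  int_0^t (64*sin(3*s/5)^2/25) ds = 32*t/25 - 16*sin(6*t/5)/15.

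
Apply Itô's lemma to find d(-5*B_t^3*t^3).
d(-5*B_t^3*t^3) = (15*B_t*t^2*(-B_t^2 - t)) dt + (-15*B_t^2*t^3) dB_t

Itô's formula for f(t, x): d f(t, B_t) = (f_t + (1/2) f_xx) dt + f_x dB_t. Compute partials of f(t, x) = -5*t^3*x^3:
  f_t(t,x)  = -15*t^2*x^3
  f_x(t,x)  = -15*t^3*x^2
  f_xx(t,x) = -30*t^3*x
Assemble drift = f_t + (1/2) f_xx = 15*t^2*x*(-t - x^2) and diffusion = f_x = -15*t^3*x^2. Substituting x = B_t:
  d(-5*B_t^3*t^3) = (15*B_t*t^2*(-B_t^2 - t)) dt + (-15*B_t^2*t^3) dB_t.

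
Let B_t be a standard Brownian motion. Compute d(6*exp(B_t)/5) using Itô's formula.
d(6*exp(B_t)/5) = (3*exp(B_t)/5) dt + (6*exp(B_t)/5) dB_t

Itô's formula for f(B_t) gives d f(B_t) = f'(B_t) dB_t + (1/2) f''(B_t) dt. Compute derivatives of f(x) = 6*exp(x)/5:
  f'(x)  = 6*exp(x)/5
  f''(x) = 6*exp(x)/5
Substitute x = B_t and multiply the f'' term by 1/2:
  drift     = (1/2) * (6*exp(x)/5) evaluated at B_t = 3*exp(B_t)/5
  diffusion = (6*exp(x)/5) evaluated at B_t = 6*exp(B_t)/5
Therefore d(6*exp(B_t)/5) = (3*exp(B_t)/5) dt + (6*exp(B_t)/5) dB_t.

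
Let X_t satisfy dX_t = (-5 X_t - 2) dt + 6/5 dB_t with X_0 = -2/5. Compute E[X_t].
E[X_t] = -2/5

Taking expectations and using E[dB_t] = 0, the mean m(t) = E[X_t] satisfies the ODE m'(t) = a m(t) + b with m(0) = x_0. With a = -5, b = -2, x_0 = -2/5, the solution is
  m(t) = x_0 * exp(a t) + (b/a) * (exp(a t) - 1)
       = (-2/5) * exp((-5) t) + ((-2)/(-5)) * (exp((-5) t) - 1)
       = -2/5.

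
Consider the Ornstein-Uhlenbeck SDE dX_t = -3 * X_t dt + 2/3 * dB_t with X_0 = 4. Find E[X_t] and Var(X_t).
E[X_t] = 4*exp(-3*t); Var(X_t) = 2/27 - 2*exp(-6*t)/27

The OU SDE dX = -theta X dt + sigma dB admits the integrating factor exp(theta t): d(exp(theta t) X_t) = sigma exp(theta t) dB_t. Integrating from 0 to t:
  X_t = x_0 * exp(-theta t) + sigma * int_0^t exp(-theta (t-s)) dB_s.
The Itô integral has mean 0 and (by the Itô isometry) variance sigma^2 * int_0^t exp(-2 theta (t - s)) ds = sigma^2 * (1 - exp(-2 theta t)) / (2 theta).
With theta = 3, sigma = 2/3, x_0 = 4:
  E[X_t] = 4 * exp(-3 t) = 4*exp(-3*t)
  Var(X_t) = (2/3)^2 * (1 - exp(-2*3 t)) / (2 * 3) = 2/27 - 2*exp(-6*t)/27.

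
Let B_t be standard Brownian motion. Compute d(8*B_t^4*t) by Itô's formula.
d(8*B_t^4*t) = (8*B_t^2*(B_t^2 + 6*t)) dt + (32*B_t^3*t) dB_t

Itô's formula for f(t, x): d f(t, B_t) = (f_t + (1/2) f_xx) dt + f_x dB_t. Compute partials of f(t, x) = 8*t*x^4:
  f_t(t,x)  = 8*x^4
  f_x(t,x)  = 32*t*x^3
  f_xx(t,x) = 96*t*x^2
Assemble drift = f_t + (1/2) f_xx = 8*x^2*(6*t + x^2) and diffusion = f_x = 32*t*x^3. Substituting x = B_t:
  d(8*B_t^4*t) = (8*B_t^2*(B_t^2 + 6*t)) dt + (32*B_t^3*t) dB_t.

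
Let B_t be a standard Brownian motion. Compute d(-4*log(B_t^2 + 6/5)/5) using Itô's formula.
d(-4*log(B_t^2 + 6/5)/5) = (4*(5*B_t^2 - 6)/(5*B_t^2 + 6)^2) dt + (-8*B_t/(5*B_t^2 + 6)) dB_t

Itô's formula for f(B_t) gives d f(B_t) = f'(B_t) dB_t + (1/2) f''(B_t) dt. Compute derivatives of f(x) = -4*log(x^2 + 6/5)/5:
  f'(x)  = -8*x/(5*x^2 + 6)
  f''(x) = 8*(5*x^2 - 6)/(5*x^2 + 6)^2
Substitute x = B_t and multiply the f'' term by 1/2:
  drift     = (1/2) * (8*(5*x^2 - 6)/(5*x^2 + 6)^2) evaluated at B_t = 4*(5*B_t^2 - 6)/(5*B_t^2 + 6)^2
  diffusion = (-8*x/(5*x^2 + 6)) evaluated at B_t = -8*B_t/(5*B_t^2 + 6)
Therefore d(-4*log(B_t^2 + 6/5)/5) = (4*(5*B_t^2 - 6)/(5*B_t^2 + 6)^2) dt + (-8*B_t/(5*B_t^2 + 6)) dB_t.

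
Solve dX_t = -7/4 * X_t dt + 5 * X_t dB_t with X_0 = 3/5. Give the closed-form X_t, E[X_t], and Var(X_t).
X_t = 3/5 * exp((-57/4) t + (5) B_t); E[X_t] = 3*exp(-7*t/4)/5; Var(X_t) = (9*exp(25*t) - 9)*exp(-7*t/2)/25

For GBM dX = mu X dt + sigma X dB with X_0 = x_0, apply Itô to Y = log X: dY = (mu - sigma^2/2) dt + sigma dB, so Y_t = log(x_0) + (mu - sigma^2/2) t + sigma B_t and hence X_t = x_0 * exp((mu - sigma^2/2) t + sigma B_t).
With mu = -7/4, sigma = 5, x_0 = 3/5, this gives:
  X_t = 3/5 * exp((-57/4) * t + (5) * B_t).
Since sigma*B_t ~ Normal(0, sigma^2 t), E[exp(sigma*B_t)] = exp(sigma^2 t / 2); so E[X_t] = x_0 * exp((mu - sigma^2/2) t) * exp(sigma^2 t / 2) = x_0 * exp(mu t) = 3*exp(-7*t/4)/5.
Var(X_t) = E[X_t^2] - (E[X_t])^2 = x_0^2 * exp(2 mu t) * (exp(sigma^2 t) - 1) = (9*exp(25*t) - 9)*exp(-7*t/2)/25.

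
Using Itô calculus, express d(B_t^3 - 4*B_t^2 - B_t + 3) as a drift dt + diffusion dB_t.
d(B_t^3 - 4*B_t^2 - B_t + 3) = (3*B_t - 4) dt + (3*B_t^2 - 8*B_t - 1) dB_t

Itô's formula for f(B_t) gives d f(B_t) = f'(B_t) dB_t + (1/2) f''(B_t) dt. Compute derivatives of f(x) = x^3 - 4*x^2 - x + 3:
  f'(x)  = 3*x^2 - 8*x - 1
  f''(x) = 6*x - 8
Substitute x = B_t and multiply the f'' term by 1/2:
  drift     = (1/2) * (6*x - 8) evaluated at B_t = 3*B_t - 4
  diffusion = (3*x^2 - 8*x - 1) evaluated at B_t = 3*B_t^2 - 8*B_t - 1
Therefore d(B_t^3 - 4*B_t^2 - B_t + 3) = (3*B_t - 4) dt + (3*B_t^2 - 8*B_t - 1) dB_t.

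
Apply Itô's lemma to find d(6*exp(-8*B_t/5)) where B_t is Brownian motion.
d(6*exp(-8*B_t/5)) = (192*exp(-8*B_t/5)/25) dt + (-48*exp(-8*B_t/5)/5) dB_t

Itô's formula for f(B_t) gives d f(B_t) = f'(B_t) dB_t + (1/2) f''(B_t) dt. Compute derivatives of f(x) = 6*exp(-8*x/5):
  f'(x)  = -48*exp(-8*x/5)/5
  f''(x) = 384*exp(-8*x/5)/25
Substitute x = B_t and multiply the f'' term by 1/2:
  drift     = (1/2) * (384*exp(-8*x/5)/25) evaluated at B_t = 192*exp(-8*B_t/5)/25
  diffusion = (-48*exp(-8*x/5)/5) evaluated at B_t = -48*exp(-8*B_t/5)/5
Therefore d(6*exp(-8*B_t/5)) = (192*exp(-8*B_t/5)/25) dt + (-48*exp(-8*B_t/5)/5) dB_t.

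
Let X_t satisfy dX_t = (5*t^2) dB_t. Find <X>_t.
<X>_t = 5*t^5

For an Itô process dX_t = a(t) dt + b(t) dB_t, the quadratic variation is <X>_t = int_0^t b(s)^2 ds (the drift term does not contribute). Here b(s) = 5*s^2, so
  b(s)^2 = 25*s^4.
Integrating from 0 to t:
  <X>_t = int_0^t (25*s^4) ds = 5*t^5.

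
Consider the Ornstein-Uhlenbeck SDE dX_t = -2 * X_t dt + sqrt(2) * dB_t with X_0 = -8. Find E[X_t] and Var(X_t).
E[X_t] = -8*exp(-2*t); Var(X_t) = 1/2 - exp(-4*t)/2

The OU SDE dX = -theta X dt + sigma dB admits the integrating factor exp(theta t): d(exp(theta t) X_t) = sigma exp(theta t) dB_t. Integrating from 0 to t:
  X_t = x_0 * exp(-theta t) + sigma * int_0^t exp(-theta (t-s)) dB_s.
The Itô integral has mean 0 and (by the Itô isometry) variance sigma^2 * int_0^t exp(-2 theta (t - s)) ds = sigma^2 * (1 - exp(-2 theta t)) / (2 theta).
With theta = 2, sigma = sqrt(2), x_0 = -8:
  E[X_t] = -8 * exp(-2 t) = -8*exp(-2*t)
  Var(X_t) = (sqrt(2))^2 * (1 - exp(-2*2 t)) / (2 * 2) = 1/2 - exp(-4*t)/2.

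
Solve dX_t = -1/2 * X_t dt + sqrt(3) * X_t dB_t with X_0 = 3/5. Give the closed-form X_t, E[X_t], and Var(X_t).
X_t = 3/5 * exp((-2) t + (sqrt(3)) B_t); E[X_t] = 3*exp(-t/2)/5; Var(X_t) = (9*exp(3*t) - 9)*exp(-t)/25

For GBM dX = mu X dt + sigma X dB with X_0 = x_0, apply Itô to Y = log X: dY = (mu - sigma^2/2) dt + sigma dB, so Y_t = log(x_0) + (mu - sigma^2/2) t + sigma B_t and hence X_t = x_0 * exp((mu - sigma^2/2) t + sigma B_t).
With mu = -1/2, sigma = sqrt(3), x_0 = 3/5, this gives:
  X_t = 3/5 * exp((-2) * t + (sqrt(3)) * B_t).
Since sigma*B_t ~ Normal(0, sigma^2 t), E[exp(sigma*B_t)] = exp(sigma^2 t / 2); so E[X_t] = x_0 * exp((mu - sigma^2/2) t) * exp(sigma^2 t / 2) = x_0 * exp(mu t) = 3*exp(-t/2)/5.
Var(X_t) = E[X_t^2] - (E[X_t])^2 = x_0^2 * exp(2 mu t) * (exp(sigma^2 t) - 1) = (9*exp(3*t) - 9)*exp(-t)/25.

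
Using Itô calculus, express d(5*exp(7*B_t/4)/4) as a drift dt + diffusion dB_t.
d(5*exp(7*B_t/4)/4) = (245*exp(7*B_t/4)/128) dt + (35*exp(7*B_t/4)/16) dB_t

Itô's formula for f(B_t) gives d f(B_t) = f'(B_t) dB_t + (1/2) f''(B_t) dt. Compute derivatives of f(x) = 5*exp(7*x/4)/4:
  f'(x)  = 35*exp(7*x/4)/16
  f''(x) = 245*exp(7*x/4)/64
Substitute x = B_t and multiply the f'' term by 1/2:
  drift     = (1/2) * (245*exp(7*x/4)/64) evaluated at B_t = 245*exp(7*B_t/4)/128
  diffusion = (35*exp(7*x/4)/16) evaluated at B_t = 35*exp(7*B_t/4)/16
Therefore d(5*exp(7*B_t/4)/4) = (245*exp(7*B_t/4)/128) dt + (35*exp(7*B_t/4)/16) dB_t.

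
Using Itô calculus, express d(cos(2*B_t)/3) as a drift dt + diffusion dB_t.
d(cos(2*B_t)/3) = (-2*cos(2*B_t)/3) dt + (-2*sin(2*B_t)/3) dB_t

Itô's formula for f(B_t) gives d f(B_t) = f'(B_t) dB_t + (1/2) f''(B_t) dt. Compute derivatives of f(x) = cos(2*x)/3:
  f'(x)  = -2*sin(2*x)/3
  f''(x) = -4*cos(2*x)/3
Substitute x = B_t and multiply the f'' term by 1/2:
  drift     = (1/2) * (-4*cos(2*x)/3) evaluated at B_t = -2*cos(2*B_t)/3
  diffusion = (-2*sin(2*x)/3) evaluated at B_t = -2*sin(2*B_t)/3
Therefore d(cos(2*B_t)/3) = (-2*cos(2*B_t)/3) dt + (-2*sin(2*B_t)/3) dB_t.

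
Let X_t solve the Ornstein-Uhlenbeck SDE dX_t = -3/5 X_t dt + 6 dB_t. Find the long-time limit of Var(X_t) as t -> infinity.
lim Var(X_t) = 30

The OU SDE dX = -theta X dt + sigma dB admits the integrating factor exp(theta t): d(exp(theta t) X_t) = sigma exp(theta t) dB_t. Integrating from 0 to t gives X_t = x_0 * exp(-theta t) + sigma * int_0^t exp(-theta (t-s)) dB_s for any initial x_0. The Itô integral has variance (by the Itô isometry) sigma^2 * int_0^t exp(-2 theta (t - s)) ds = sigma^2 * (1 - exp(-2 theta t)) / (2 theta), independent of x_0.
With theta = 3/5, sigma = 6:
  Var(X_t) = (6)^2 * (1 - exp(-2*3/5 t)) / (2 * 3/5) = 30 - 30*exp(-6*t/5).
As t -> infinity, exp(-2*3/5 t) -> 0, so the stationary variance is sigma^2 / (2 theta) = 30.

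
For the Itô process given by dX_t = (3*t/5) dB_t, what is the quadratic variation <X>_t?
<X>_t = 3*t^3/25

For an Itô process dX_t = a(t) dt + b(t) dB_t, the quadratic variation is <X>_t = int_0^t b(s)^2 ds (the drift term does not contribute). Here b(s) = 3*s/5, so
  b(s)^2 = 9*s^2/25.
Integrating from 0 to t:
  <X>_t = int_0^t (9*s^2/25) ds = 3*t^3/25.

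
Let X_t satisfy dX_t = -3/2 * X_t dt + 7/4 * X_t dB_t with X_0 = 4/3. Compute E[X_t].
E[X_t] = 4*exp(-3*t/2)/3

For GBM dX = mu X dt + sigma X dB with X_0 = x_0, apply Itô to Y = log X: dY = (mu - sigma^2/2) dt + sigma dB, so Y_t = log(x_0) + (mu - sigma^2/2) t + sigma B_t and hence X_t = x_0 * exp((mu - sigma^2/2) t + sigma B_t).
With mu = -3/2, sigma = 7/4, x_0 = 4/3, this gives:
  X_t = 4/3 * exp((-97/32) * t + (7/4) * B_t).
Since sigma*B_t ~ Normal(0, sigma^2 t), E[exp(sigma*B_t)] = exp(sigma^2 t / 2); so E[X_t] = x_0 * exp((mu - sigma^2/2) t) * exp(sigma^2 t / 2) = x_0 * exp(mu t) = 4*exp(-3*t/2)/3.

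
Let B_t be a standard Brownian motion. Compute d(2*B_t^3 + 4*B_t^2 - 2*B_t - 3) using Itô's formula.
d(2*B_t^3 + 4*B_t^2 - 2*B_t - 3) = (6*B_t + 4) dt + (6*B_t^2 + 8*B_t - 2) dB_t

Itô's formula for f(B_t) gives d f(B_t) = f'(B_t) dB_t + (1/2) f''(B_t) dt. Compute derivatives of f(x) = 2*x^3 + 4*x^2 - 2*x - 3:
  f'(x)  = 6*x^2 + 8*x - 2
  f''(x) = 12*x + 8
Substitute x = B_t and multiply the f'' term by 1/2:
  drift     = (1/2) * (12*x + 8) evaluated at B_t = 6*B_t + 4
  diffusion = (6*x^2 + 8*x - 2) evaluated at B_t = 6*B_t^2 + 8*B_t - 2
Therefore d(2*B_t^3 + 4*B_t^2 - 2*B_t - 3) = (6*B_t + 4) dt + (6*B_t^2 + 8*B_t - 2) dB_t.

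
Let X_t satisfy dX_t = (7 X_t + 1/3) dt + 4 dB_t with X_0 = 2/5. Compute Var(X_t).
Var(X_t) = 8*exp(14*t)/7 - 8/7

The variance V(t) = Var(X_t) satisfies V'(t) = 2 a V(t) + c^2 with V(0) = 0 (drift coefficient is linear in X, diffusion is constant). With a = 7, c = 4, the solution is
  V(t) = (c^2 / (2 a)) * (exp(2 a t) - 1)
       = (4^2 / (2*7)) * (exp(14 t) - 1)
       = 8*exp(14*t)/7 - 8/7.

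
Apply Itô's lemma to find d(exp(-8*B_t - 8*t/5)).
d(exp(-8*B_t - 8*t/5)) = (152*exp(-8*B_t - 8*t/5)/5) dt + (-8*exp(-8*B_t - 8*t/5)) dB_t

Itô's formula for f(t, x): d f(t, B_t) = (f_t + (1/2) f_xx) dt + f_x dB_t. Compute partials of f(t, x) = exp(-8*t/5 - 8*x):
  f_t(t,x)  = -8*exp(-8*t/5 - 8*x)/5
  f_x(t,x)  = -8*exp(-8*t/5 - 8*x)
  f_xx(t,x) = 64*exp(-8*t/5 - 8*x)
Assemble drift = f_t + (1/2) f_xx = 152*exp(-8*t/5 - 8*x)/5 and diffusion = f_x = -8*exp(-8*t/5 - 8*x). Substituting x = B_t:
  d(exp(-8*B_t - 8*t/5)) = (152*exp(-8*B_t - 8*t/5)/5) dt + (-8*exp(-8*B_t - 8*t/5)) dB_t.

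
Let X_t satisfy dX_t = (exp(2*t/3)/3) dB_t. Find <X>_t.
<X>_t = exp(4*t/3)/12 - 1/12

For an Itô process dX_t = a(t) dt + b(t) dB_t, the quadratic variation is <X>_t = int_0^t b(s)^2 ds (the drift term does not contribute). Here b(s) = exp(2*s/3)/3, so
  b(s)^2 = exp(4*s/3)/9.
Integrating from 0 to t:
  <X>_t = int_0^t (exp(4*s/3)/9) ds = exp(4*t/3)/12 - 1/12.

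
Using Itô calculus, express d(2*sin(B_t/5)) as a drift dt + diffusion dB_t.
d(2*sin(B_t/5)) = (-sin(B_t/5)/25) dt + (2*cos(B_t/5)/5) dB_t

Itô's formula for f(B_t) gives d f(B_t) = f'(B_t) dB_t + (1/2) f''(B_t) dt. Compute derivatives of f(x) = 2*sin(x/5):
  f'(x)  = 2*cos(x/5)/5
  f''(x) = -2*sin(x/5)/25
Substitute x = B_t and multiply the f'' term by 1/2:
  drift     = (1/2) * (-2*sin(x/5)/25) evaluated at B_t = -sin(B_t/5)/25
  diffusion = (2*cos(x/5)/5) evaluated at B_t = 2*cos(B_t/5)/5
Therefore d(2*sin(B_t/5)) = (-sin(B_t/5)/25) dt + (2*cos(B_t/5)/5) dB_t.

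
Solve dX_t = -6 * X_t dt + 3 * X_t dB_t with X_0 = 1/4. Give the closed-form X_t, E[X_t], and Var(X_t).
X_t = 1/4 * exp((-21/2) t + (3) B_t); E[X_t] = exp(-6*t)/4; Var(X_t) = (exp(9*t) - 1)*exp(-12*t)/16

For GBM dX = mu X dt + sigma X dB with X_0 = x_0, apply Itô to Y = log X: dY = (mu - sigma^2/2) dt + sigma dB, so Y_t = log(x_0) + (mu - sigma^2/2) t + sigma B_t and hence X_t = x_0 * exp((mu - sigma^2/2) t + sigma B_t).
With mu = -6, sigma = 3, x_0 = 1/4, this gives:
  X_t = 1/4 * exp((-21/2) * t + (3) * B_t).
Since sigma*B_t ~ Normal(0, sigma^2 t), E[exp(sigma*B_t)] = exp(sigma^2 t / 2); so E[X_t] = x_0 * exp((mu - sigma^2/2) t) * exp(sigma^2 t / 2) = x_0 * exp(mu t) = exp(-6*t)/4.
Var(X_t) = E[X_t^2] - (E[X_t])^2 = x_0^2 * exp(2 mu t) * (exp(sigma^2 t) - 1) = (exp(9*t) - 1)*exp(-12*t)/16.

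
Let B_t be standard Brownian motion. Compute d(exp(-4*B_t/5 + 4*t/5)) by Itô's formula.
d(exp(-4*B_t/5 + 4*t/5)) = (28*exp(-4*B_t/5 + 4*t/5)/25) dt + (-4*exp(-4*B_t/5 + 4*t/5)/5) dB_t

Itô's formula for f(t, x): d f(t, B_t) = (f_t + (1/2) f_xx) dt + f_x dB_t. Compute partials of f(t, x) = exp(4*t/5 - 4*x/5):
  f_t(t,x)  = 4*exp(4*t/5 - 4*x/5)/5
  f_x(t,x)  = -4*exp(4*t/5 - 4*x/5)/5
  f_xx(t,x) = 16*exp(4*t/5 - 4*x/5)/25
Assemble drift = f_t + (1/2) f_xx = 28*exp(4*t/5 - 4*x/5)/25 and diffusion = f_x = -4*exp(4*t/5 - 4*x/5)/5. Substituting x = B_t:
  d(exp(-4*B_t/5 + 4*t/5)) = (28*exp(-4*B_t/5 + 4*t/5)/25) dt + (-4*exp(-4*B_t/5 + 4*t/5)/5) dB_t.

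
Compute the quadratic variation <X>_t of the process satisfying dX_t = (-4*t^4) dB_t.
<X>_t = 16*t^9/9

For an Itô process dX_t = a(t) dt + b(t) dB_t, the quadratic variation is <X>_t = int_0^t b(s)^2 ds (the drift term does not contribute). Here b(s) = -4*s^4, so
  b(s)^2 = 16*s^8.
Integrating from 0 to t:
  <X>_t = int_0^t (16*s^8) ds = 16*t^9/9.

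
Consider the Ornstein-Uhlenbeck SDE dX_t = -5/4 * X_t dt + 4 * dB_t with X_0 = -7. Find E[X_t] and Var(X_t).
E[X_t] = -7*exp(-5*t/4); Var(X_t) = 32/5 - 32*exp(-5*t/2)/5

The OU SDE dX = -theta X dt + sigma dB admits the integrating factor exp(theta t): d(exp(theta t) X_t) = sigma exp(theta t) dB_t. Integrating from 0 to t:
  X_t = x_0 * exp(-theta t) + sigma * int_0^t exp(-theta (t-s)) dB_s.
The Itô integral has mean 0 and (by the Itô isometry) variance sigma^2 * int_0^t exp(-2 theta (t - s)) ds = sigma^2 * (1 - exp(-2 theta t)) / (2 theta).
With theta = 5/4, sigma = 4, x_0 = -7:
  E[X_t] = -7 * exp(-5/4 t) = -7*exp(-5*t/4)
  Var(X_t) = (4)^2 * (1 - exp(-2*5/4 t)) / (2 * 5/4) = 32/5 - 32*exp(-5*t/2)/5.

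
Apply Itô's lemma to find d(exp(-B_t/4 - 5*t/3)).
d(exp(-B_t/4 - 5*t/3)) = (-157*exp(-B_t/4 - 5*t/3)/96) dt + (-exp(-B_t/4 - 5*t/3)/4) dB_t

Itô's formula for f(t, x): d f(t, B_t) = (f_t + (1/2) f_xx) dt + f_x dB_t. Compute partials of f(t, x) = exp(-5*t/3 - x/4):
  f_t(t,x)  = -5*exp(-5*t/3 - x/4)/3
  f_x(t,x)  = -exp(-5*t/3 - x/4)/4
  f_xx(t,x) = exp(-5*t/3 - x/4)/16
Assemble drift = f_t + (1/2) f_xx = -157*exp(-5*t/3 - x/4)/96 and diffusion = f_x = -exp(-5*t/3 - x/4)/4. Substituting x = B_t:
  d(exp(-B_t/4 - 5*t/3)) = (-157*exp(-B_t/4 - 5*t/3)/96) dt + (-exp(-B_t/4 - 5*t/3)/4) dB_t.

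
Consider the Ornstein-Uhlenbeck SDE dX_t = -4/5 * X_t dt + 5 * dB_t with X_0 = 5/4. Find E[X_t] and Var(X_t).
E[X_t] = 5*exp(-4*t/5)/4; Var(X_t) = 125/8 - 125*exp(-8*t/5)/8

The OU SDE dX = -theta X dt + sigma dB admits the integrating factor exp(theta t): d(exp(theta t) X_t) = sigma exp(theta t) dB_t. Integrating from 0 to t:
  X_t = x_0 * exp(-theta t) + sigma * int_0^t exp(-theta (t-s)) dB_s.
The Itô integral has mean 0 and (by the Itô isometry) variance sigma^2 * int_0^t exp(-2 theta (t - s)) ds = sigma^2 * (1 - exp(-2 theta t)) / (2 theta).
With theta = 4/5, sigma = 5, x_0 = 5/4:
  E[X_t] = 5/4 * exp(-4/5 t) = 5*exp(-4*t/5)/4
  Var(X_t) = (5)^2 * (1 - exp(-2*4/5 t)) / (2 * 4/5) = 125/8 - 125*exp(-8*t/5)/8.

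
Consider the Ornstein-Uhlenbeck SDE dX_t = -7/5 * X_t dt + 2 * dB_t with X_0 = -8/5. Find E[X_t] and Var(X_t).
E[X_t] = -8*exp(-7*t/5)/5; Var(X_t) = 10/7 - 10*exp(-14*t/5)/7

The OU SDE dX = -theta X dt + sigma dB admits the integrating factor exp(theta t): d(exp(theta t) X_t) = sigma exp(theta t) dB_t. Integrating from 0 to t:
  X_t = x_0 * exp(-theta t) + sigma * int_0^t exp(-theta (t-s)) dB_s.
The Itô integral has mean 0 and (by the Itô isometry) variance sigma^2 * int_0^t exp(-2 theta (t - s)) ds = sigma^2 * (1 - exp(-2 theta t)) / (2 theta).
With theta = 7/5, sigma = 2, x_0 = -8/5:
  E[X_t] = -8/5 * exp(-7/5 t) = -8*exp(-7*t/5)/5
  Var(X_t) = (2)^2 * (1 - exp(-2*7/5 t)) / (2 * 7/5) = 10/7 - 10*exp(-14*t/5)/7.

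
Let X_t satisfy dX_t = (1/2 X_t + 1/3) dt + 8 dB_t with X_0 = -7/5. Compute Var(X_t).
Var(X_t) = 64*exp(t) - 64

The variance V(t) = Var(X_t) satisfies V'(t) = 2 a V(t) + c^2 with V(0) = 0 (drift coefficient is linear in X, diffusion is constant). With a = 1/2, c = 8, the solution is
  V(t) = (c^2 / (2 a)) * (exp(2 a t) - 1)
       = (8^2 / (2*(1/2))) * (exp(1 t) - 1)
       = 64*exp(t) - 64.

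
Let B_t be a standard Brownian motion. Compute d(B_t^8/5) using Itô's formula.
d(B_t^8/5) = (28*B_t^6/5) dt + (8*B_t^7/5) dB_t

Itô's formula for f(B_t) gives d f(B_t) = f'(B_t) dB_t + (1/2) f''(B_t) dt. Compute derivatives of f(x) = x^8/5:
  f'(x)  = 8*x^7/5
  f''(x) = 56*x^6/5
Substitute x = B_t and multiply the f'' term by 1/2:
  drift     = (1/2) * (56*x^6/5) evaluated at B_t = 28*B_t^6/5
  diffusion = (8*x^7/5) evaluated at B_t = 8*B_t^7/5
Therefore d(B_t^8/5) = (28*B_t^6/5) dt + (8*B_t^7/5) dB_t.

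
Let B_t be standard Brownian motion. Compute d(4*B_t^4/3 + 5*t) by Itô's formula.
d(4*B_t^4/3 + 5*t) = (8*B_t^2 + 5) dt + (16*B_t^3/3) dB_t

Itô's formula for f(t, x): d f(t, B_t) = (f_t + (1/2) f_xx) dt + f_x dB_t. Compute partials of f(t, x) = 5*t + 4*x^4/3:
  f_t(t,x)  = 5
  f_x(t,x)  = 16*x^3/3
  f_xx(t,x) = 16*x^2
Assemble drift = f_t + (1/2) f_xx = 8*x^2 + 5 and diffusion = f_x = 16*x^3/3. Substituting x = B_t:
  d(4*B_t^4/3 + 5*t) = (8*B_t^2 + 5) dt + (16*B_t^3/3) dB_t.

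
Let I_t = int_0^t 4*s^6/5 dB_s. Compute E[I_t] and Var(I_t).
E[I_t] = 0; Var(I_t) = 16*t^13/325

The Itô integral of a deterministic integrand f(s) has mean 0 because each increment f(s) * (B_{s+ds} - B_s) has mean 0. By the Itô isometry:
  Var( int_0^t f(s) dB_s ) = E[ (int_0^t f(s) dB_s)^2 ] = int_0^t f(s)^2 ds.
Here f(s) = 4*s^6/5, so f(s)^2 = 16*s^12/25. Integrate:
  int_0^t (16*s^12/25) ds = 16*t^13/325.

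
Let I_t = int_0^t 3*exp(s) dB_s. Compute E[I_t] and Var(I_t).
E[I_t] = 0; Var(I_t) = 9*exp(2*t)/2 - 9/2

The Itô integral of a deterministic integrand f(s) has mean 0 because each increment f(s) * (B_{s+ds} - B_s) has mean 0. By the Itô isometry:
  Var( int_0^t f(s) dB_s ) = E[ (int_0^t f(s) dB_s)^2 ] = int_0^t f(s)^2 ds.
Here f(s) = 3*exp(s), so f(s)^2 = 9*exp(2*s). Integrate:
  int_0^t (9*exp(2*s)) ds = 9*exp(2*t)/2 - 9/2.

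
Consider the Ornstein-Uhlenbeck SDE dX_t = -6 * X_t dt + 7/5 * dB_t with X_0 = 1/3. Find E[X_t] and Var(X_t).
E[X_t] = exp(-6*t)/3; Var(X_t) = 49/300 - 49*exp(-12*t)/300

The OU SDE dX = -theta X dt + sigma dB admits the integrating factor exp(theta t): d(exp(theta t) X_t) = sigma exp(theta t) dB_t. Integrating from 0 to t:
  X_t = x_0 * exp(-theta t) + sigma * int_0^t exp(-theta (t-s)) dB_s.
The Itô integral has mean 0 and (by the Itô isometry) variance sigma^2 * int_0^t exp(-2 theta (t - s)) ds = sigma^2 * (1 - exp(-2 theta t)) / (2 theta).
With theta = 6, sigma = 7/5, x_0 = 1/3:
  E[X_t] = 1/3 * exp(-6 t) = exp(-6*t)/3
  Var(X_t) = (7/5)^2 * (1 - exp(-2*6 t)) / (2 * 6) = 49/300 - 49*exp(-12*t)/300.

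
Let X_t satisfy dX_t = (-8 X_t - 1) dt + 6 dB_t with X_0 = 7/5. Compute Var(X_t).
Var(X_t) = 9/4 - 9*exp(-16*t)/4

The variance V(t) = Var(X_t) satisfies V'(t) = 2 a V(t) + c^2 with V(0) = 0 (drift coefficient is linear in X, diffusion is constant). With a = -8, c = 6, the solution is
  V(t) = (c^2 / (2 a)) * (exp(2 a t) - 1)
       = (6^2 / (2*(-8))) * (exp((-16) t) - 1)
       = 9/4 - 9*exp(-16*t)/4.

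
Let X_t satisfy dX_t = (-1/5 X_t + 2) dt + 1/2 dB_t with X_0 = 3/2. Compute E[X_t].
E[X_t] = 10 - 17*exp(-t/5)/2

Taking expectations and using E[dB_t] = 0, the mean m(t) = E[X_t] satisfies the ODE m'(t) = a m(t) + b with m(0) = x_0. With a = -1/5, b = 2, x_0 = 3/2, the solution is
  m(t) = x_0 * exp(a t) + (b/a) * (exp(a t) - 1)
       = (3/2) * exp((-1/5) t) + (2/(-1/5)) * (exp((-1/5) t) - 1)
       = 10 - 17*exp(-t/5)/2.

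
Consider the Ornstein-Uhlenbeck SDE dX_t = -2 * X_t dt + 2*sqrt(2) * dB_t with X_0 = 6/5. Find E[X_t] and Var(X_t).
E[X_t] = 6*exp(-2*t)/5; Var(X_t) = 2 - 2*exp(-4*t)

The OU SDE dX = -theta X dt + sigma dB admits the integrating factor exp(theta t): d(exp(theta t) X_t) = sigma exp(theta t) dB_t. Integrating from 0 to t:
  X_t = x_0 * exp(-theta t) + sigma * int_0^t exp(-theta (t-s)) dB_s.
The Itô integral has mean 0 and (by the Itô isometry) variance sigma^2 * int_0^t exp(-2 theta (t - s)) ds = sigma^2 * (1 - exp(-2 theta t)) / (2 theta).
With theta = 2, sigma = 2*sqrt(2), x_0 = 6/5:
  E[X_t] = 6/5 * exp(-2 t) = 6*exp(-2*t)/5
  Var(X_t) = (2*sqrt(2))^2 * (1 - exp(-2*2 t)) / (2 * 2) = 2 - 2*exp(-4*t).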